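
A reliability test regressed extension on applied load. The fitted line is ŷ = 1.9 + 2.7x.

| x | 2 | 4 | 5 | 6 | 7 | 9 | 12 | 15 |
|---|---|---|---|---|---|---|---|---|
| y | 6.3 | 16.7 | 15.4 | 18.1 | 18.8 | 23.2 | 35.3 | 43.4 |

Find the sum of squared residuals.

SSE = 32

x=2: ŷ = 1.9 + 2.7·2 = 7.3; e = 6.3 − 7.3 = -1
x=4: ŷ = 1.9 + 2.7·4 = 12.7; e = 16.7 − 12.7 = 4
x=5: ŷ = 1.9 + 2.7·5 = 15.4; e = 15.4 − 15.4 = 0
x=6: ŷ = 1.9 + 2.7·6 = 18.1; e = 18.1 − 18.1 = 0
x=7: ŷ = 1.9 + 2.7·7 = 20.8; e = 18.8 − 20.8 = -2
x=9: ŷ = 1.9 + 2.7·9 = 26.2; e = 23.2 − 26.2 = -3
x=12: ŷ = 1.9 + 2.7·12 = 34.3; e = 35.3 − 34.3 = 1
x=15: ŷ = 1.9 + 2.7·15 = 42.4; e = 43.4 − 42.4 = 1
SSE = 1 + 16 + 0 + 0 + 4 + 9 + 1 + 1 = 32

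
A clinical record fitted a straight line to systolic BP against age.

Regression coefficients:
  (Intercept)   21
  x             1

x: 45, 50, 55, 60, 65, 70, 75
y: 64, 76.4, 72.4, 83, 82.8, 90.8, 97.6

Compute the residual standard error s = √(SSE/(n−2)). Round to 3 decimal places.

x=45: ŷ = 21 + 45 = 66; r = 64 − 66 = -2
x=50: ŷ = 21 + 50 = 71; r = 76.4 − 71 = 5.4
x=55: ŷ = 21 + 55 = 76; r = 72.4 − 76 = -3.6
x=60: ŷ = 21 + 60 = 81; r = 83 − 81 = 2
x=65: ŷ = 21 + 65 = 86; r = 82.8 − 86 = -3.2
x=70: ŷ = 21 + 70 = 91; r = 90.8 − 91 = -0.2
x=75: ŷ = 21 + 75 = 96; r = 97.6 − 96 = 1.6
SSE = 4 + 29.16 + 12.96 + 4 + 10.24 + 0.04 + 2.56 = 62.96
s = √(62.96/5) = √12.592 ≈ 3.549

s = 3.549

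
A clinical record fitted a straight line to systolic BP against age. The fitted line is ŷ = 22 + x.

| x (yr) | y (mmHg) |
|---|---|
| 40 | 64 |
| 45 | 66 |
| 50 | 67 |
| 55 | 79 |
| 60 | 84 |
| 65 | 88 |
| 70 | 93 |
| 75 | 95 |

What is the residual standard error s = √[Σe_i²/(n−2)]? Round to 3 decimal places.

x=40: ŷ = 22 + 40 = 62; e = 64 − 62 = 2
x=45: ŷ = 22 + 45 = 67; e = 66 − 67 = -1
x=50: ŷ = 22 + 50 = 72; e = 67 − 72 = -5
x=55: ŷ = 22 + 55 = 77; e = 79 − 77 = 2
x=60: ŷ = 22 + 60 = 82; e = 84 − 82 = 2
x=65: ŷ = 22 + 65 = 87; e = 88 − 87 = 1
x=70: ŷ = 22 + 70 = 92; e = 93 − 92 = 1
x=75: ŷ = 22 + 75 = 97; e = 95 − 97 = -2
SSE = 4 + 1 + 25 + 4 + 4 + 1 + 1 + 4 = 44
s = √(44/6) = √7.33333 ≈ 2.708

s = 2.708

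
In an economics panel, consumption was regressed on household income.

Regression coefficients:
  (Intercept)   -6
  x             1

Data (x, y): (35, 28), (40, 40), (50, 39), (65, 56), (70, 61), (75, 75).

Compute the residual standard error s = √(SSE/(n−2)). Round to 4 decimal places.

s = 5.3852

x=35: ŷ = -6 + 35 = 29; r = 28 − 29 = -1
x=40: ŷ = -6 + 40 = 34; r = 40 − 34 = 6
x=50: ŷ = -6 + 50 = 44; r = 39 − 44 = -5
x=65: ŷ = -6 + 65 = 59; r = 56 − 59 = -3
x=70: ŷ = -6 + 70 = 64; r = 61 − 64 = -3
x=75: ŷ = -6 + 75 = 69; r = 75 − 69 = 6
SSE = 1 + 36 + 25 + 9 + 9 + 36 = 116
s = √(116/4) = √29 ≈ 5.3852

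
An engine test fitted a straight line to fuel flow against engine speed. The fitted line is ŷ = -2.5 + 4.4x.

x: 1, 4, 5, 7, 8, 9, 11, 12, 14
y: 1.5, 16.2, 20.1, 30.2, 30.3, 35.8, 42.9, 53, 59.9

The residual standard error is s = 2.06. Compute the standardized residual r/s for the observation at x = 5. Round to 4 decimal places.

ŷ = -2.5 + 4.4·5 = 19.5
r = 20.1 − 19.5 = 0.6
r/s = 0.6 / 2.06 = 0.2913

0.2913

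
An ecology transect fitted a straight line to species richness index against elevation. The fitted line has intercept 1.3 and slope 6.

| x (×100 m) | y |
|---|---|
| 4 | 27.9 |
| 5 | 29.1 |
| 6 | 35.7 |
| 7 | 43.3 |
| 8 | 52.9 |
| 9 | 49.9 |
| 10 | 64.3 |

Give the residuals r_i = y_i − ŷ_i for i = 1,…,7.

x=4: ŷ = 1.3 + 6·4 = 25.3; r = 27.9 − 25.3 = 2.6
x=5: ŷ = 1.3 + 6·5 = 31.3; r = 29.1 − 31.3 = -2.2
x=6: ŷ = 1.3 + 6·6 = 37.3; r = 35.7 − 37.3 = -1.6
x=7: ŷ = 1.3 + 6·7 = 43.3; r = 43.3 − 43.3 = 0
x=8: ŷ = 1.3 + 6·8 = 49.3; r = 52.9 − 49.3 = 3.6
x=9: ŷ = 1.3 + 6·9 = 55.3; r = 49.9 − 55.3 = -5.4
x=10: ŷ = 1.3 + 6·10 = 61.3; r = 64.3 − 61.3 = 3

2.6, -2.2, -1.6, 0, 3.6, -5.4, 3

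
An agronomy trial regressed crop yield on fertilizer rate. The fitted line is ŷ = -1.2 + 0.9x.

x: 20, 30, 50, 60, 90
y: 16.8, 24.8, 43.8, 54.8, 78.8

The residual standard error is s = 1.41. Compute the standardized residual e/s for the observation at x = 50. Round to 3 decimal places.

0.000

ŷ = -1.2 + 0.9·50 = 43.8
e = 43.8 − 43.8 = 0
e/s = 0 / 1.41 = 0.000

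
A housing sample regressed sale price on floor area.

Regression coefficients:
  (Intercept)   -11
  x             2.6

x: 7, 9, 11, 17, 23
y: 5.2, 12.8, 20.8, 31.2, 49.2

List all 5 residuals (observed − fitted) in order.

x=7: ŷ = -11 + 2.6·7 = 7.2; r = 5.2 − 7.2 = -2
x=9: ŷ = -11 + 2.6·9 = 12.4; r = 12.8 − 12.4 = 0.4
x=11: ŷ = -11 + 2.6·11 = 17.6; r = 20.8 − 17.6 = 3.2
x=17: ŷ = -11 + 2.6·17 = 33.2; r = 31.2 − 33.2 = -2
x=23: ŷ = -11 + 2.6·23 = 48.8; r = 49.2 − 48.8 = 0.4

-2, 0.4, 3.2, -2, 0.4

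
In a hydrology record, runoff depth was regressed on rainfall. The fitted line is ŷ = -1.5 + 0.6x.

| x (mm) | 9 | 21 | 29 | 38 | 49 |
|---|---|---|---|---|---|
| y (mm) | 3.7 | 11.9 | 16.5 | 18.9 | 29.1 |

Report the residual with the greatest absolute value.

r = -2.4

x=9: ŷ = -1.5 + 0.6·9 = 3.9; r = 3.7 − 3.9 = -0.2
x=21: ŷ = -1.5 + 0.6·21 = 11.1; r = 11.9 − 11.1 = 0.8
x=29: ŷ = -1.5 + 0.6·29 = 15.9; r = 16.5 − 15.9 = 0.6
x=38: ŷ = -1.5 + 0.6·38 = 21.3; r = 18.9 − 21.3 = -2.4
x=49: ŷ = -1.5 + 0.6·49 = 27.9; r = 29.1 − 27.9 = 1.2
Largest |r| is 2.4 at x = 38, residual -2.4.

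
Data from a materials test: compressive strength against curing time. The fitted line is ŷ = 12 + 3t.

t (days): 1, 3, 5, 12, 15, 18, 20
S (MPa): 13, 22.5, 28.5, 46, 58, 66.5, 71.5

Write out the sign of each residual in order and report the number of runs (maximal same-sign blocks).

t=1: ŷ = 12 + 3·1 = 15; e = 13 − 15 = -2
t=3: ŷ = 12 + 3·3 = 21; e = 22.5 − 21 = 1.5
t=5: ŷ = 12 + 3·5 = 27; e = 28.5 − 27 = 1.5
t=12: ŷ = 12 + 3·12 = 48; e = 46 − 48 = -2
t=15: ŷ = 12 + 3·15 = 57; e = 58 − 57 = 1
t=18: ŷ = 12 + 3·18 = 66; e = 66.5 − 66 = 0.5
t=20: ŷ = 12 + 3·20 = 72; e = 71.5 − 72 = -0.5
Signs: − + + − + + −
Runs: −×1, +×2, −×1, +×2, −×1 → 5

5 runs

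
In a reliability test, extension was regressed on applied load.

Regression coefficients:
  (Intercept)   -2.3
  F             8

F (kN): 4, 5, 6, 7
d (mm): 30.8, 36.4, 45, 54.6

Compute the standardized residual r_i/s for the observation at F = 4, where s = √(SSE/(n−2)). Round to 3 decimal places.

0.759

F=4: d̂ = -2.3 + 8·4 = 29.7; r = 30.8 − 29.7 = 1.1
F=5: d̂ = -2.3 + 8·5 = 37.7; r = 36.4 − 37.7 = -1.3
F=6: d̂ = -2.3 + 8·6 = 45.7; r = 45 − 45.7 = -0.7
F=7: d̂ = -2.3 + 8·7 = 53.7; r = 54.6 − 53.7 = 0.9
SSE = 1.21 + 1.69 + 0.49 + 0.81 = 4.2
s = √(4.2/2) = 1.44914
r/s = 1.1 / 1.44914 = 0.759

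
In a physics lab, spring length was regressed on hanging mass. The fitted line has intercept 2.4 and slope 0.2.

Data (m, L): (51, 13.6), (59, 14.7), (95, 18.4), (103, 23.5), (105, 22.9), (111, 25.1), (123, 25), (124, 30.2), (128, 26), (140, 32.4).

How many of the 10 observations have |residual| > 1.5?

m=51: ŷ = 2.4 + 0.2·51 = 12.6; r = 13.6 − 12.6 = 1
m=59: ŷ = 2.4 + 0.2·59 = 14.2; r = 14.7 − 14.2 = 0.5
m=95: ŷ = 2.4 + 0.2·95 = 21.4; r = 18.4 − 21.4 = -3
m=103: ŷ = 2.4 + 0.2·103 = 23; r = 23.5 − 23 = 0.5
m=105: ŷ = 2.4 + 0.2·105 = 23.4; r = 22.9 − 23.4 = -0.5
m=111: ŷ = 2.4 + 0.2·111 = 24.6; r = 25.1 − 24.6 = 0.5
m=123: ŷ = 2.4 + 0.2·123 = 27; r = 25 − 27 = -2
m=124: ŷ = 2.4 + 0.2·124 = 27.2; r = 30.2 − 27.2 = 3
m=128: ŷ = 2.4 + 0.2·128 = 28; r = 26 − 28 = -2
m=140: ŷ = 2.4 + 0.2·140 = 30.4; r = 32.4 − 30.4 = 2
|r| > 1.5: m=95 (|r|=3), m=123 (|r|=2), m=124 (|r|=3), m=128 (|r|=2), m=140 (|r|=2) → 5

5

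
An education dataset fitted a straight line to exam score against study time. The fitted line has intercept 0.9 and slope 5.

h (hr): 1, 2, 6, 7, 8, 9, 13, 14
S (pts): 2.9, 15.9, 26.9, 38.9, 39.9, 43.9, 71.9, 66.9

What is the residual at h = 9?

Ŝ = 0.9 + 5·9 = 45.9
e = 43.9 − 45.9 = -2

e = -2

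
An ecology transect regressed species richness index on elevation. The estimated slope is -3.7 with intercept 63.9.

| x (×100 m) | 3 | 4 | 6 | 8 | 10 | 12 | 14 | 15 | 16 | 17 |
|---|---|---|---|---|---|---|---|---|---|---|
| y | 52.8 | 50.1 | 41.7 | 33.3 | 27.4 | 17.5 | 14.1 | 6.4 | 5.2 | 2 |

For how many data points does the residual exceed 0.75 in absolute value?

x=3: ŷ = 63.9 − 3.7·3 = 52.8; r = 52.8 − 52.8 = 0
x=4: ŷ = 63.9 − 3.7·4 = 49.1; r = 50.1 − 49.1 = 1
x=6: ŷ = 63.9 − 3.7·6 = 41.7; r = 41.7 − 41.7 = 0
x=8: ŷ = 63.9 − 3.7·8 = 34.3; r = 33.3 − 34.3 = -1
x=10: ŷ = 63.9 − 3.7·10 = 26.9; r = 27.4 − 26.9 = 0.5
x=12: ŷ = 63.9 − 3.7·12 = 19.5; r = 17.5 − 19.5 = -2
x=14: ŷ = 63.9 − 3.7·14 = 12.1; r = 14.1 − 12.1 = 2
x=15: ŷ = 63.9 − 3.7·15 = 8.4; r = 6.4 − 8.4 = -2
x=16: ŷ = 63.9 − 3.7·16 = 4.7; r = 5.2 − 4.7 = 0.5
x=17: ŷ = 63.9 − 3.7·17 = 1; r = 2 − 1 = 1
|r| > 0.75: x=4 (|r|=1), x=8 (|r|=1), x=12 (|r|=2), x=14 (|r|=2), x=15 (|r|=2), x=17 (|r|=1) → 6

6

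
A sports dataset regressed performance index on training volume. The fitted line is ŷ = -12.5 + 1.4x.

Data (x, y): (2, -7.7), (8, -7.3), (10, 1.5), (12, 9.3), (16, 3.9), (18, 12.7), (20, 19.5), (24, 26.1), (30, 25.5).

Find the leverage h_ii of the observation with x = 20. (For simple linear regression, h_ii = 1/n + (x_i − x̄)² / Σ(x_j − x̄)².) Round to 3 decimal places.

x̄ = (2 + 8 + 10 + 12 + 16 + 18 + 20 + 24 + 30)/9 = 15.5556
Σ(x − x̄)² = 183.753 + 57.0864 + 30.8642 + 12.642 + 0.197531 + 5.97531 + 19.7531 + 71.3086 + 208.642 = 590.222
h = 1/9 + (4.44444)²/590.222 = 0.111111 + 0.0334672 = 0.145

h = 0.145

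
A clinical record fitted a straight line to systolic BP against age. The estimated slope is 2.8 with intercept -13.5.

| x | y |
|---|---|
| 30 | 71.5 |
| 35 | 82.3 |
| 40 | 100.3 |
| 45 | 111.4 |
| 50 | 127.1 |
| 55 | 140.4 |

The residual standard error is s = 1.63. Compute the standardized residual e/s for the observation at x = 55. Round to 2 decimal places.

ŷ = -13.5 + 2.8·55 = 140.5
e = 140.4 − 140.5 = -0.1
e/s = -0.1 / 1.63 = -0.06

-0.06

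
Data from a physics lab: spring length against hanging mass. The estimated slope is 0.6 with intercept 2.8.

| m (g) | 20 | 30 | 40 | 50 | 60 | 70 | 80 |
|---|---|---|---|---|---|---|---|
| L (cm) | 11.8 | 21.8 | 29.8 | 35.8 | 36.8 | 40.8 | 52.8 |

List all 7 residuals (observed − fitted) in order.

-3, 1, 3, 3, -2, -4, 2

m=20: L̂ = 2.8 + 0.6·20 = 14.8; r = 11.8 − 14.8 = -3
m=30: L̂ = 2.8 + 0.6·30 = 20.8; r = 21.8 − 20.8 = 1
m=40: L̂ = 2.8 + 0.6·40 = 26.8; r = 29.8 − 26.8 = 3
m=50: L̂ = 2.8 + 0.6·50 = 32.8; r = 35.8 − 32.8 = 3
m=60: L̂ = 2.8 + 0.6·60 = 38.8; r = 36.8 − 38.8 = -2
m=70: L̂ = 2.8 + 0.6·70 = 44.8; r = 40.8 − 44.8 = -4
m=80: L̂ = 2.8 + 0.6·80 = 50.8; r = 52.8 − 50.8 = 2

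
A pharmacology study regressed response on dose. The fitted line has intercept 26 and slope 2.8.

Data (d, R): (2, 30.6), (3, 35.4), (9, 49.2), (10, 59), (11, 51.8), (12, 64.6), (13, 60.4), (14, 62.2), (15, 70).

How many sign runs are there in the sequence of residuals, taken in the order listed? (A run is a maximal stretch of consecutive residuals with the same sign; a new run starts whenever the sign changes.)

8 runs

d=2: R̂ = 26 + 2.8·2 = 31.6; e = 30.6 − 31.6 = -1
d=3: R̂ = 26 + 2.8·3 = 34.4; e = 35.4 − 34.4 = 1
d=9: R̂ = 26 + 2.8·9 = 51.2; e = 49.2 − 51.2 = -2
d=10: R̂ = 26 + 2.8·10 = 54; e = 59 − 54 = 5
d=11: R̂ = 26 + 2.8·11 = 56.8; e = 51.8 − 56.8 = -5
d=12: R̂ = 26 + 2.8·12 = 59.6; e = 64.6 − 59.6 = 5
d=13: R̂ = 26 + 2.8·13 = 62.4; e = 60.4 − 62.4 = -2
d=14: R̂ = 26 + 2.8·14 = 65.2; e = 62.2 − 65.2 = -3
d=15: R̂ = 26 + 2.8·15 = 68; e = 70 − 68 = 2
Signs: − + − + − + − − +
Runs: −×1, +×1, −×1, +×1, −×1, +×1, −×2, +×1 → 8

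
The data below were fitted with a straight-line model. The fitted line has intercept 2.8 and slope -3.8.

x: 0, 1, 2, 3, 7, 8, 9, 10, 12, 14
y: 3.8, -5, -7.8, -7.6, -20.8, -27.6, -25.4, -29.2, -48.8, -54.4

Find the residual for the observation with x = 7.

ŷ = 2.8 − 3.8·7 = -23.8
e = -20.8 − (-23.8) = 3

e = 3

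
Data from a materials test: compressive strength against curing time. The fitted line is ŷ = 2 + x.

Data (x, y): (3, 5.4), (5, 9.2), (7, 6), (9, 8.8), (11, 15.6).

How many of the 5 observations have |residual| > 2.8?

x=3: ŷ = 2 + 3 = 5; r = 5.4 − 5 = 0.4
x=5: ŷ = 2 + 5 = 7; r = 9.2 − 7 = 2.2
x=7: ŷ = 2 + 7 = 9; r = 6 − 9 = -3
x=9: ŷ = 2 + 9 = 11; r = 8.8 − 11 = -2.2
x=11: ŷ = 2 + 11 = 13; r = 15.6 − 13 = 2.6
|r| > 2.8: x=7 (|r|=3) → 1

1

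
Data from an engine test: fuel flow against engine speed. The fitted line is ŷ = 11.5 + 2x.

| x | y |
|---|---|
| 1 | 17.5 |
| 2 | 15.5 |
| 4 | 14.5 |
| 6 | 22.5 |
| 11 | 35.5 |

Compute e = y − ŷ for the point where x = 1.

ŷ = 11.5 + 2·1 = 13.5
e = 17.5 − 13.5 = 4

e = 4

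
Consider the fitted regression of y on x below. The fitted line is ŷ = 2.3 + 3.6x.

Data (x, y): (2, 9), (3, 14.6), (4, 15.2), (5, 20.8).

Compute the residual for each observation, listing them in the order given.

x=2: ŷ = 2.3 + 3.6·2 = 9.5; e = 9 − 9.5 = -0.5
x=3: ŷ = 2.3 + 3.6·3 = 13.1; e = 14.6 − 13.1 = 1.5
x=4: ŷ = 2.3 + 3.6·4 = 16.7; e = 15.2 − 16.7 = -1.5
x=5: ŷ = 2.3 + 3.6·5 = 20.3; e = 20.8 − 20.3 = 0.5

-0.5, 1.5, -1.5, 0.5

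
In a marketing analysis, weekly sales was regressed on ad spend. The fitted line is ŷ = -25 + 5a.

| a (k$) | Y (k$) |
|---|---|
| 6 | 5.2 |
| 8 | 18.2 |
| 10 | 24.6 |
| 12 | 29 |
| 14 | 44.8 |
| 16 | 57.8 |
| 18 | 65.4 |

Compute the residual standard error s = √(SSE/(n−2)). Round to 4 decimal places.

a=6: ŷ = -25 + 5·6 = 5; e = 5.2 − 5 = 0.2
a=8: ŷ = -25 + 5·8 = 15; e = 18.2 − 15 = 3.2
a=10: ŷ = -25 + 5·10 = 25; e = 24.6 − 25 = -0.4
a=12: ŷ = -25 + 5·12 = 35; e = 29 − 35 = -6
a=14: ŷ = -25 + 5·14 = 45; e = 44.8 − 45 = -0.2
a=16: ŷ = -25 + 5·16 = 55; e = 57.8 − 55 = 2.8
a=18: ŷ = -25 + 5·18 = 65; e = 65.4 − 65 = 0.4
SSE = 0.04 + 10.24 + 0.16 + 36 + 0.04 + 7.84 + 0.16 = 54.48
s = √(54.48/5) = √10.896 ≈ 3.3009

s = 3.3009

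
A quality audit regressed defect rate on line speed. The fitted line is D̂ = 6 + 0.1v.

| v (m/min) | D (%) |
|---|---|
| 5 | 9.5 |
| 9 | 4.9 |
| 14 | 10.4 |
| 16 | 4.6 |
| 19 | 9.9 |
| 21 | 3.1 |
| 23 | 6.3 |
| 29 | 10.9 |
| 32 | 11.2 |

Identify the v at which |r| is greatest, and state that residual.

v=5: D̂ = 6 + 0.1·5 = 6.5; r = 9.5 − 6.5 = 3
v=9: D̂ = 6 + 0.1·9 = 6.9; r = 4.9 − 6.9 = -2
v=14: D̂ = 6 + 0.1·14 = 7.4; r = 10.4 − 7.4 = 3
v=16: D̂ = 6 + 0.1·16 = 7.6; r = 4.6 − 7.6 = -3
v=19: D̂ = 6 + 0.1·19 = 7.9; r = 9.9 − 7.9 = 2
v=21: D̂ = 6 + 0.1·21 = 8.1; r = 3.1 − 8.1 = -5
v=23: D̂ = 6 + 0.1·23 = 8.3; r = 6.3 − 8.3 = -2
v=29: D̂ = 6 + 0.1·29 = 8.9; r = 10.9 − 8.9 = 2
v=32: D̂ = 6 + 0.1·32 = 9.2; r = 11.2 − 9.2 = 2
Largest |r| is 5 at v = 21, residual -5.

v = 21, r = -5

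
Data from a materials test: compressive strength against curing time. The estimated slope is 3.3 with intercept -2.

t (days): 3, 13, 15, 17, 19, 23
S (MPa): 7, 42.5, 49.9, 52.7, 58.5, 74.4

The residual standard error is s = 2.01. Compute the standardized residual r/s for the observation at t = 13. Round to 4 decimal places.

ŷ = -2 + 3.3·13 = 40.9
r = 42.5 − 40.9 = 1.6
r/s = 1.6 / 2.01 = 0.7960

0.7960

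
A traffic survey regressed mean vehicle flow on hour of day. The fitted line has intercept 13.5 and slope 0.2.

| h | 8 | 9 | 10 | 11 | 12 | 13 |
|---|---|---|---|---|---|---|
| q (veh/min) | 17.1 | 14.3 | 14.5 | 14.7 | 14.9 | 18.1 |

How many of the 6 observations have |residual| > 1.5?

2

h=8: q̂ = 13.5 + 0.2·8 = 15.1; r = 17.1 − 15.1 = 2
h=9: q̂ = 13.5 + 0.2·9 = 15.3; r = 14.3 − 15.3 = -1
h=10: q̂ = 13.5 + 0.2·10 = 15.5; r = 14.5 − 15.5 = -1
h=11: q̂ = 13.5 + 0.2·11 = 15.7; r = 14.7 − 15.7 = -1
h=12: q̂ = 13.5 + 0.2·12 = 15.9; r = 14.9 − 15.9 = -1
h=13: q̂ = 13.5 + 0.2·13 = 16.1; r = 18.1 − 16.1 = 2
|r| > 1.5: h=8 (|r|=2), h=13 (|r|=2) → 2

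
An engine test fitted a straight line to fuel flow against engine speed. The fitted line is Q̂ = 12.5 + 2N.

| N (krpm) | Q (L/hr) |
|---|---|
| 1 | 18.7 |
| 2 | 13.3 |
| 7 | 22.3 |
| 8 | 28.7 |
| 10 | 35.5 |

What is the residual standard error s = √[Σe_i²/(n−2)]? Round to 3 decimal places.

s = 4.265

N=1: Q̂ = 12.5 + 2·1 = 14.5; e = 18.7 − 14.5 = 4.2
N=2: Q̂ = 12.5 + 2·2 = 16.5; e = 13.3 − 16.5 = -3.2
N=7: Q̂ = 12.5 + 2·7 = 26.5; e = 22.3 − 26.5 = -4.2
N=8: Q̂ = 12.5 + 2·8 = 28.5; e = 28.7 − 28.5 = 0.2
N=10: Q̂ = 12.5 + 2·10 = 32.5; e = 35.5 − 32.5 = 3
SSE = 17.64 + 10.24 + 17.64 + 0.04 + 9 = 54.56
s = √(54.56/3) = √18.1867 ≈ 4.265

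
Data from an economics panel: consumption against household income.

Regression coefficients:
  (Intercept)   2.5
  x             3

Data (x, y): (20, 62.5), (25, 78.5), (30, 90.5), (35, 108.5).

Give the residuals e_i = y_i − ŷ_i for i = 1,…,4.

0, 1, -2, 1

x=20: ŷ = 2.5 + 3·20 = 62.5; e = 62.5 − 62.5 = 0
x=25: ŷ = 2.5 + 3·25 = 77.5; e = 78.5 − 77.5 = 1
x=30: ŷ = 2.5 + 3·30 = 92.5; e = 90.5 − 92.5 = -2
x=35: ŷ = 2.5 + 3·35 = 107.5; e = 108.5 − 107.5 = 1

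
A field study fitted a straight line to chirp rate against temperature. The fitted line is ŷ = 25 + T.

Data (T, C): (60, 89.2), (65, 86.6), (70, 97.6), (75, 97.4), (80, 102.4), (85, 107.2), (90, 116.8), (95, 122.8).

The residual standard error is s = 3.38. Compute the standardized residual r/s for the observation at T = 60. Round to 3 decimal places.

ŷ = 25 + 60 = 85
r = 89.2 − 85 = 4.2
r/s = 4.2 / 3.38 = 1.243

1.243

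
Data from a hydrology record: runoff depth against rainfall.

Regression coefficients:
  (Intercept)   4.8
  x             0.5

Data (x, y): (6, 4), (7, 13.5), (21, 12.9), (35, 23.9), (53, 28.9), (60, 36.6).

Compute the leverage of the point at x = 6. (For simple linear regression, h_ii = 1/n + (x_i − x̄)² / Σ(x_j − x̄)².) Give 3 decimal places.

x̄ = (6 + 7 + 21 + 35 + 53 + 60)/6 = 30.3333
Σ(x − x̄)² = 592.111 + 544.444 + 87.1111 + 21.7778 + 513.778 + 880.111 = 2639.33
h = 1/6 + (-24.3333)²/2639.33 = 0.166667 + 0.224341 = 0.391

h = 0.391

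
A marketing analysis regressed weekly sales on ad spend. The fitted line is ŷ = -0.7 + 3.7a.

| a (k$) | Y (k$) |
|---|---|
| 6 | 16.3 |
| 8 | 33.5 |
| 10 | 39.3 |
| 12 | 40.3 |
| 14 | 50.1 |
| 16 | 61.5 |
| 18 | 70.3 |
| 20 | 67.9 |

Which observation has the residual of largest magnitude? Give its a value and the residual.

a=6: ŷ = -0.7 + 3.7·6 = 21.5; e = 16.3 − 21.5 = -5.2
a=8: ŷ = -0.7 + 3.7·8 = 28.9; e = 33.5 − 28.9 = 4.6
a=10: ŷ = -0.7 + 3.7·10 = 36.3; e = 39.3 − 36.3 = 3
a=12: ŷ = -0.7 + 3.7·12 = 43.7; e = 40.3 − 43.7 = -3.4
a=14: ŷ = -0.7 + 3.7·14 = 51.1; e = 50.1 − 51.1 = -1
a=16: ŷ = -0.7 + 3.7·16 = 58.5; e = 61.5 − 58.5 = 3
a=18: ŷ = -0.7 + 3.7·18 = 65.9; e = 70.3 − 65.9 = 4.4
a=20: ŷ = -0.7 + 3.7·20 = 73.3; e = 67.9 − 73.3 = -5.4
Largest |e| is 5.4 at a = 20, residual -5.4.

a = 20, e = -5.4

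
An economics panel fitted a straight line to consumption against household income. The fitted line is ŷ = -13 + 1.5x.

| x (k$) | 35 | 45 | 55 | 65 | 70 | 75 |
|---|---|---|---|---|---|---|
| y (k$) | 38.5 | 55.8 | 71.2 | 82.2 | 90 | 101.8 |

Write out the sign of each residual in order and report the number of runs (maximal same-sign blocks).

x=35: ŷ = -13 + 1.5·35 = 39.5; r = 38.5 − 39.5 = -1
x=45: ŷ = -13 + 1.5·45 = 54.5; r = 55.8 − 54.5 = 1.3
x=55: ŷ = -13 + 1.5·55 = 69.5; r = 71.2 − 69.5 = 1.7
x=65: ŷ = -13 + 1.5·65 = 84.5; r = 82.2 − 84.5 = -2.3
x=70: ŷ = -13 + 1.5·70 = 92; r = 90 − 92 = -2
x=75: ŷ = -13 + 1.5·75 = 99.5; r = 101.8 − 99.5 = 2.3
Signs: − + + − − +
Runs: −×1, +×2, −×2, +×1 → 4

4 runs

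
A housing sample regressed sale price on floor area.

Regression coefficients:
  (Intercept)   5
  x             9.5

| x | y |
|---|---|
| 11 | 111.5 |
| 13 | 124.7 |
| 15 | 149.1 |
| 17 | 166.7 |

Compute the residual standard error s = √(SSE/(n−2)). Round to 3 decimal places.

s = 3.243

x=11: ŷ = 5 + 9.5·11 = 109.5; e = 111.5 − 109.5 = 2
x=13: ŷ = 5 + 9.5·13 = 128.5; e = 124.7 − 128.5 = -3.8
x=15: ŷ = 5 + 9.5·15 = 147.5; e = 149.1 − 147.5 = 1.6
x=17: ŷ = 5 + 9.5·17 = 166.5; e = 166.7 − 166.5 = 0.2
SSE = 4 + 14.44 + 2.56 + 0.04 = 21.04
s = √(21.04/2) = √10.52 ≈ 3.243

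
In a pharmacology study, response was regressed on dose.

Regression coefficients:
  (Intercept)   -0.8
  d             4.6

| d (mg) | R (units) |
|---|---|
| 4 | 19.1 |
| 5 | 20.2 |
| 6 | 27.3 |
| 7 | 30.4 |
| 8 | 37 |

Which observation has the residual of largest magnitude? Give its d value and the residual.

d=4: R̂ = -0.8 + 4.6·4 = 17.6; e = 19.1 − 17.6 = 1.5
d=5: R̂ = -0.8 + 4.6·5 = 22.2; e = 20.2 − 22.2 = -2
d=6: R̂ = -0.8 + 4.6·6 = 26.8; e = 27.3 − 26.8 = 0.5
d=7: R̂ = -0.8 + 4.6·7 = 31.4; e = 30.4 − 31.4 = -1
d=8: R̂ = -0.8 + 4.6·8 = 36; e = 37 − 36 = 1
Largest |e| is 2 at d = 5, residual -2.

d = 5, e = -2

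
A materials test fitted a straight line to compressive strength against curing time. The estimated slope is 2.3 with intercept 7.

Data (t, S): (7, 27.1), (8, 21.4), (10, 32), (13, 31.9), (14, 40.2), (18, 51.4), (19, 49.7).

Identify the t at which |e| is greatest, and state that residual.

t = 13, e = -5

t=7: ŷ = 7 + 2.3·7 = 23.1; e = 27.1 − 23.1 = 4
t=8: ŷ = 7 + 2.3·8 = 25.4; e = 21.4 − 25.4 = -4
t=10: ŷ = 7 + 2.3·10 = 30; e = 32 − 30 = 2
t=13: ŷ = 7 + 2.3·13 = 36.9; e = 31.9 − 36.9 = -5
t=14: ŷ = 7 + 2.3·14 = 39.2; e = 40.2 − 39.2 = 1
t=18: ŷ = 7 + 2.3·18 = 48.4; e = 51.4 − 48.4 = 3
t=19: ŷ = 7 + 2.3·19 = 50.7; e = 49.7 − 50.7 = -1
Largest |e| is 5 at t = 13, residual -5.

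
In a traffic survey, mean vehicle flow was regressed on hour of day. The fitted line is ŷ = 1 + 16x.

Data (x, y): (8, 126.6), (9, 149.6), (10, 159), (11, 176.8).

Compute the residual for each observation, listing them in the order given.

x=8: ŷ = 1 + 16·8 = 129; r = 126.6 − 129 = -2.4
x=9: ŷ = 1 + 16·9 = 145; r = 149.6 − 145 = 4.6
x=10: ŷ = 1 + 16·10 = 161; r = 159 − 161 = -2
x=11: ŷ = 1 + 16·11 = 177; r = 176.8 − 177 = -0.2

-2.4, 4.6, -2, -0.2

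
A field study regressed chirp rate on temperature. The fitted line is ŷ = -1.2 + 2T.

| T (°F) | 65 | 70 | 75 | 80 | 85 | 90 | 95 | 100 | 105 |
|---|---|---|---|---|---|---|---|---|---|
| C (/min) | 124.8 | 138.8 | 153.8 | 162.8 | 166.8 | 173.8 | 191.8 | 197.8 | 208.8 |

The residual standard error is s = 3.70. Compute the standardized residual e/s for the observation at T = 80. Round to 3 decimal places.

ŷ = -1.2 + 2·80 = 158.8
e = 162.8 − 158.8 = 4
e/s = 4 / 3.70 = 1.081

1.081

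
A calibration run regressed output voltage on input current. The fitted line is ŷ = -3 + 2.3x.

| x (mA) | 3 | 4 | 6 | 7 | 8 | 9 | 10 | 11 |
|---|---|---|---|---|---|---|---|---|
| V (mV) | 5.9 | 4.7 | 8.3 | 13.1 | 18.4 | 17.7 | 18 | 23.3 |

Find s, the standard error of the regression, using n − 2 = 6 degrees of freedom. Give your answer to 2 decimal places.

x=3: ŷ = -3 + 2.3·3 = 3.9; r = 5.9 − 3.9 = 2
x=4: ŷ = -3 + 2.3·4 = 6.2; r = 4.7 − 6.2 = -1.5
x=6: ŷ = -3 + 2.3·6 = 10.8; r = 8.3 − 10.8 = -2.5
x=7: ŷ = -3 + 2.3·7 = 13.1; r = 13.1 − 13.1 = 0
x=8: ŷ = -3 + 2.3·8 = 15.4; r = 18.4 − 15.4 = 3
x=9: ŷ = -3 + 2.3·9 = 17.7; r = 17.7 − 17.7 = 0
x=10: ŷ = -3 + 2.3·10 = 20; r = 18 − 20 = -2
x=11: ŷ = -3 + 2.3·11 = 22.3; r = 23.3 − 22.3 = 1
SSE = 4 + 2.25 + 6.25 + 0 + 9 + 0 + 4 + 1 = 26.5
s = √(26.5/6) = √4.41667 ≈ 2.10

s = 2.10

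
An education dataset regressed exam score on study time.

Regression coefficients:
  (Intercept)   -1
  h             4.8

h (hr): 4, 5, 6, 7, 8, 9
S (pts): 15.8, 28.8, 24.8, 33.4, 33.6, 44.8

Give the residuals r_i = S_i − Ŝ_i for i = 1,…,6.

h=4: Ŝ = -1 + 4.8·4 = 18.2; r = 15.8 − 18.2 = -2.4
h=5: Ŝ = -1 + 4.8·5 = 23; r = 28.8 − 23 = 5.8
h=6: Ŝ = -1 + 4.8·6 = 27.8; r = 24.8 − 27.8 = -3
h=7: Ŝ = -1 + 4.8·7 = 32.6; r = 33.4 − 32.6 = 0.8
h=8: Ŝ = -1 + 4.8·8 = 37.4; r = 33.6 − 37.4 = -3.8
h=9: Ŝ = -1 + 4.8·9 = 42.2; r = 44.8 − 42.2 = 2.6

-2.4, 5.8, -3, 0.8, -3.8, 2.6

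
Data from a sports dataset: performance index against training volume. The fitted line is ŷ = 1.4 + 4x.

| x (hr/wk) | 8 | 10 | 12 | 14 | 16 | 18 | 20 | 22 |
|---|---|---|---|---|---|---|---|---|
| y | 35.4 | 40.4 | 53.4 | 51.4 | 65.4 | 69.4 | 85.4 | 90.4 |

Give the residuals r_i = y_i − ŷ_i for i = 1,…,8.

x=8: ŷ = 1.4 + 4·8 = 33.4; r = 35.4 − 33.4 = 2
x=10: ŷ = 1.4 + 4·10 = 41.4; r = 40.4 − 41.4 = -1
x=12: ŷ = 1.4 + 4·12 = 49.4; r = 53.4 − 49.4 = 4
x=14: ŷ = 1.4 + 4·14 = 57.4; r = 51.4 − 57.4 = -6
x=16: ŷ = 1.4 + 4·16 = 65.4; r = 65.4 − 65.4 = 0
x=18: ŷ = 1.4 + 4·18 = 73.4; r = 69.4 − 73.4 = -4
x=20: ŷ = 1.4 + 4·20 = 81.4; r = 85.4 − 81.4 = 4
x=22: ŷ = 1.4 + 4·22 = 89.4; r = 90.4 − 89.4 = 1

2, -1, 4, -6, 0, -4, 4, 1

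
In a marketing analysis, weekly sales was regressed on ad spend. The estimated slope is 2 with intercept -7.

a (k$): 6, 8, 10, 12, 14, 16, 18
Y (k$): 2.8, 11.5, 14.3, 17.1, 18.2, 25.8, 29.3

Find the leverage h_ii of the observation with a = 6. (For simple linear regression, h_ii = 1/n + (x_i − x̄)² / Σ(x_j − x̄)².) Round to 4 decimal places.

h = 0.4643

ā = (6 + 8 + 10 + 12 + 14 + 16 + 18)/7 = 12
Σ(a − ā)² = 36 + 16 + 4 + 0 + 4 + 16 + 36 = 112
h = 1/7 + (-6)²/112 = 0.142857 + 0.321429 = 0.4643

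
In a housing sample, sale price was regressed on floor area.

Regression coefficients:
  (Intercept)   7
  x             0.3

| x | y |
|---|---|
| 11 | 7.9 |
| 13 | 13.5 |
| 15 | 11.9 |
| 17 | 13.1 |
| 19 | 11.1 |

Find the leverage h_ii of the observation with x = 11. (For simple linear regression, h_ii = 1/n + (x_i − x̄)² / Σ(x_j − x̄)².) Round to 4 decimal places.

h = 0.6000

x̄ = (11 + 13 + 15 + 17 + 19)/5 = 15
Σ(x − x̄)² = 16 + 4 + 0 + 4 + 16 = 40
h = 1/5 + (-4)²/40 = 0.2 + 0.4 = 0.6000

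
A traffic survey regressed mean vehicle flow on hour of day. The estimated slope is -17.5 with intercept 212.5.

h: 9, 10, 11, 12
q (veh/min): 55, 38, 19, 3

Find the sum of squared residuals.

SSE = 1.5

h=9: ŷ = 212.5 − 17.5·9 = 55; e = 55 − 55 = 0
h=10: ŷ = 212.5 − 17.5·10 = 37.5; e = 38 − 37.5 = 0.5
h=11: ŷ = 212.5 − 17.5·11 = 20; e = 19 − 20 = -1
h=12: ŷ = 212.5 − 17.5·12 = 2.5; e = 3 − 2.5 = 0.5
SSE = 0 + 0.25 + 1 + 0.25 = 1.5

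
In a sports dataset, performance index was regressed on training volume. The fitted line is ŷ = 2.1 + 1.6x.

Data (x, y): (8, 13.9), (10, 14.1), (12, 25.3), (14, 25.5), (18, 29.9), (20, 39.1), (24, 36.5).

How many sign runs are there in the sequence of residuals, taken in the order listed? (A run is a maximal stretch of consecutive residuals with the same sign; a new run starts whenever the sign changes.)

x=8: ŷ = 2.1 + 1.6·8 = 14.9; e = 13.9 − 14.9 = -1
x=10: ŷ = 2.1 + 1.6·10 = 18.1; e = 14.1 − 18.1 = -4
x=12: ŷ = 2.1 + 1.6·12 = 21.3; e = 25.3 − 21.3 = 4
x=14: ŷ = 2.1 + 1.6·14 = 24.5; e = 25.5 − 24.5 = 1
x=18: ŷ = 2.1 + 1.6·18 = 30.9; e = 29.9 − 30.9 = -1
x=20: ŷ = 2.1 + 1.6·20 = 34.1; e = 39.1 − 34.1 = 5
x=24: ŷ = 2.1 + 1.6·24 = 40.5; e = 36.5 − 40.5 = -4
Signs: − − + + − + −
Runs: −×2, +×2, −×1, +×1, −×1 → 5

5 runs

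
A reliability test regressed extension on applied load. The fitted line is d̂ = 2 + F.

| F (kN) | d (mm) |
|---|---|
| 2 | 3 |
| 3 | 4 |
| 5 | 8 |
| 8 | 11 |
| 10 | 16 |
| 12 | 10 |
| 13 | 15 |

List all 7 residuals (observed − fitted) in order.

F=2: d̂ = 2 + 2 = 4; e = 3 − 4 = -1
F=3: d̂ = 2 + 3 = 5; e = 4 − 5 = -1
F=5: d̂ = 2 + 5 = 7; e = 8 − 7 = 1
F=8: d̂ = 2 + 8 = 10; e = 11 − 10 = 1
F=10: d̂ = 2 + 10 = 12; e = 16 − 12 = 4
F=12: d̂ = 2 + 12 = 14; e = 10 − 14 = -4
F=13: d̂ = 2 + 13 = 15; e = 15 − 15 = 0

-1, -1, 1, 1, 4, -4, 0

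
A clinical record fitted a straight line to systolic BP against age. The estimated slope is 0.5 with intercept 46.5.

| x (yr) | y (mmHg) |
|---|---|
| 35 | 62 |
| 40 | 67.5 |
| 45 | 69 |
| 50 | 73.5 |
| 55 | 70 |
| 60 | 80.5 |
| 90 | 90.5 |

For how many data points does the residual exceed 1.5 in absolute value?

4

x=35: ŷ = 46.5 + 0.5·35 = 64; e = 62 − 64 = -2
x=40: ŷ = 46.5 + 0.5·40 = 66.5; e = 67.5 − 66.5 = 1
x=45: ŷ = 46.5 + 0.5·45 = 69; e = 69 − 69 = 0
x=50: ŷ = 46.5 + 0.5·50 = 71.5; e = 73.5 − 71.5 = 2
x=55: ŷ = 46.5 + 0.5·55 = 74; e = 70 − 74 = -4
x=60: ŷ = 46.5 + 0.5·60 = 76.5; e = 80.5 − 76.5 = 4
x=90: ŷ = 46.5 + 0.5·90 = 91.5; e = 90.5 − 91.5 = -1
|e| > 1.5: x=35 (|e|=2), x=50 (|e|=2), x=55 (|e|=4), x=60 (|e|=4) → 4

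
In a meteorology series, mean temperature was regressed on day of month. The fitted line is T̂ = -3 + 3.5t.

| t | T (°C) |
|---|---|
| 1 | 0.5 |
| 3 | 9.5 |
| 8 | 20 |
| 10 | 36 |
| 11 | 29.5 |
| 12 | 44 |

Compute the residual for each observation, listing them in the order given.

0, 2, -5, 4, -6, 5

t=1: T̂ = -3 + 3.5·1 = 0.5; e = 0.5 − 0.5 = 0
t=3: T̂ = -3 + 3.5·3 = 7.5; e = 9.5 − 7.5 = 2
t=8: T̂ = -3 + 3.5·8 = 25; e = 20 − 25 = -5
t=10: T̂ = -3 + 3.5·10 = 32; e = 36 − 32 = 4
t=11: T̂ = -3 + 3.5·11 = 35.5; e = 29.5 − 35.5 = -6
t=12: T̂ = -3 + 3.5·12 = 39; e = 44 − 39 = 5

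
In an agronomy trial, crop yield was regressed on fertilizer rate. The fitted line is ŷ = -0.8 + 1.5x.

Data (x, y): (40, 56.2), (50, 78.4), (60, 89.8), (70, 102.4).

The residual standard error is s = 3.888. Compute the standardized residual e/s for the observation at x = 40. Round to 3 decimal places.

ŷ = -0.8 + 1.5·40 = 59.2
e = 56.2 − 59.2 = -3
e/s = -3 / 3.888 = -0.772

-0.772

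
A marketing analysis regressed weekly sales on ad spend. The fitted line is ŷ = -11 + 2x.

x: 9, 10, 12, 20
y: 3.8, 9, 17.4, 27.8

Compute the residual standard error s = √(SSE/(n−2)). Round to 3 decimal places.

s = 3.940

x=9: ŷ = -11 + 2·9 = 7; e = 3.8 − 7 = -3.2
x=10: ŷ = -11 + 2·10 = 9; e = 9 − 9 = 0
x=12: ŷ = -11 + 2·12 = 13; e = 17.4 − 13 = 4.4
x=20: ŷ = -11 + 2·20 = 29; e = 27.8 − 29 = -1.2
SSE = 10.24 + 0 + 19.36 + 1.44 = 31.04
s = √(31.04/2) = √15.52 ≈ 3.940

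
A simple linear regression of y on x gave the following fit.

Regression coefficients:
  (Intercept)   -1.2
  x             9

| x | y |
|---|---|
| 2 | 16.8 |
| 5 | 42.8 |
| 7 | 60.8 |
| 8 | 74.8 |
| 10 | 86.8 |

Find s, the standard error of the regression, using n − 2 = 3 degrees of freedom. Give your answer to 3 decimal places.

x=2: ŷ = -1.2 + 9·2 = 16.8; r = 16.8 − 16.8 = 0
x=5: ŷ = -1.2 + 9·5 = 43.8; r = 42.8 − 43.8 = -1
x=7: ŷ = -1.2 + 9·7 = 61.8; r = 60.8 − 61.8 = -1
x=8: ŷ = -1.2 + 9·8 = 70.8; r = 74.8 − 70.8 = 4
x=10: ŷ = -1.2 + 9·10 = 88.8; r = 86.8 − 88.8 = -2
SSE = 0 + 1 + 1 + 16 + 4 = 22
s = √(22/3) = √7.33333 ≈ 2.708

s = 2.708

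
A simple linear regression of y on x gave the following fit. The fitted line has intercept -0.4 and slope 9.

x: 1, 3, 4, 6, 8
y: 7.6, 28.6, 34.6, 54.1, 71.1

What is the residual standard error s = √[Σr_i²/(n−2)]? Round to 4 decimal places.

s = 1.4720

x=1: ŷ = -0.4 + 9·1 = 8.6; r = 7.6 − 8.6 = -1
x=3: ŷ = -0.4 + 9·3 = 26.6; r = 28.6 − 26.6 = 2
x=4: ŷ = -0.4 + 9·4 = 35.6; r = 34.6 − 35.6 = -1
x=6: ŷ = -0.4 + 9·6 = 53.6; r = 54.1 − 53.6 = 0.5
x=8: ŷ = -0.4 + 9·8 = 71.6; r = 71.1 − 71.6 = -0.5
SSE = 1 + 4 + 1 + 0.25 + 0.25 = 6.5
s = √(6.5/3) = √2.16667 ≈ 1.4720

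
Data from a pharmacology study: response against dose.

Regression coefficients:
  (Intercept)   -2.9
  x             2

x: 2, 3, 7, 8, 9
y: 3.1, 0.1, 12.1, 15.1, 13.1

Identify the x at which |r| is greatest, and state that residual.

x=2: ŷ = -2.9 + 2·2 = 1.1; r = 3.1 − 1.1 = 2
x=3: ŷ = -2.9 + 2·3 = 3.1; r = 0.1 − 3.1 = -3
x=7: ŷ = -2.9 + 2·7 = 11.1; r = 12.1 − 11.1 = 1
x=8: ŷ = -2.9 + 2·8 = 13.1; r = 15.1 − 13.1 = 2
x=9: ŷ = -2.9 + 2·9 = 15.1; r = 13.1 − 15.1 = -2
Largest |r| is 3 at x = 3, residual -3.

x = 3, r = -3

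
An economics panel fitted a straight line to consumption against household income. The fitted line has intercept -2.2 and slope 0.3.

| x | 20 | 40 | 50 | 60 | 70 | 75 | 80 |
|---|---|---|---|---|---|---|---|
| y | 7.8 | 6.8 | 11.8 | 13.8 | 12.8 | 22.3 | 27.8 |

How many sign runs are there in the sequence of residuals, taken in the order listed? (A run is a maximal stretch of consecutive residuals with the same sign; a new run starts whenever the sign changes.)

x=20: ŷ = -2.2 + 0.3·20 = 3.8; e = 7.8 − 3.8 = 4
x=40: ŷ = -2.2 + 0.3·40 = 9.8; e = 6.8 − 9.8 = -3
x=50: ŷ = -2.2 + 0.3·50 = 12.8; e = 11.8 − 12.8 = -1
x=60: ŷ = -2.2 + 0.3·60 = 15.8; e = 13.8 − 15.8 = -2
x=70: ŷ = -2.2 + 0.3·70 = 18.8; e = 12.8 − 18.8 = -6
x=75: ŷ = -2.2 + 0.3·75 = 20.3; e = 22.3 − 20.3 = 2
x=80: ŷ = -2.2 + 0.3·80 = 21.8; e = 27.8 − 21.8 = 6
Signs: + − − − − + +
Runs: +×1, −×4, +×2 → 3

3 runs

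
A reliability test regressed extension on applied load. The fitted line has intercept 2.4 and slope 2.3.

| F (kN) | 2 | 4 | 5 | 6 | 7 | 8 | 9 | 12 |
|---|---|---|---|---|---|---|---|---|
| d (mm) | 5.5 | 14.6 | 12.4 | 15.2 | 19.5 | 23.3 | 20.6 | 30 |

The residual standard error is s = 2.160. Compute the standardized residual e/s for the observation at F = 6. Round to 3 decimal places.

d̂ = 2.4 + 2.3·6 = 16.2
e = 15.2 − 16.2 = -1
e/s = -1 / 2.160 = -0.463

-0.463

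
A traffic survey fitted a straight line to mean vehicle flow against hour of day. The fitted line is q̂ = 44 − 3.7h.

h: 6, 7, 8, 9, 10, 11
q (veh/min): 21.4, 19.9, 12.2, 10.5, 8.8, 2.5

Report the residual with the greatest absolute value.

r = -2.2

h=6: q̂ = 44 − 3.7·6 = 21.8; r = 21.4 − 21.8 = -0.4
h=7: q̂ = 44 − 3.7·7 = 18.1; r = 19.9 − 18.1 = 1.8
h=8: q̂ = 44 − 3.7·8 = 14.4; r = 12.2 − 14.4 = -2.2
h=9: q̂ = 44 − 3.7·9 = 10.7; r = 10.5 − 10.7 = -0.2
h=10: q̂ = 44 − 3.7·10 = 7; r = 8.8 − 7 = 1.8
h=11: q̂ = 44 − 3.7·11 = 3.3; r = 2.5 − 3.3 = -0.8
Largest |r| is 2.2 at h = 8, residual -2.2.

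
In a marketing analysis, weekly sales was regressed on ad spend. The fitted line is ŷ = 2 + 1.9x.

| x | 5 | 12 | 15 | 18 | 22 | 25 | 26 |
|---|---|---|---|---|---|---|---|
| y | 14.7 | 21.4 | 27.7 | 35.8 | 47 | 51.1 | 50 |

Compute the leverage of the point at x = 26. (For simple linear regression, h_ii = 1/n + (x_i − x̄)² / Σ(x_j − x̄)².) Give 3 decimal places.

x̄ = (5 + 12 + 15 + 18 + 22 + 25 + 26)/7 = 17.5714
Σ(x − x̄)² = 158.041 + 31.0408 + 6.61224 + 0.183673 + 19.6122 + 55.1837 + 71.0408 = 341.714
h = 1/7 + (8.42857)²/341.714 = 0.142857 + 0.207895 = 0.351

h = 0.351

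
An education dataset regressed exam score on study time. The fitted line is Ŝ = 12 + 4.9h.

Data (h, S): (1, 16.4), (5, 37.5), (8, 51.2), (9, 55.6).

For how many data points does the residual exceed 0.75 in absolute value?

h=1: Ŝ = 12 + 4.9·1 = 16.9; e = 16.4 − 16.9 = -0.5
h=5: Ŝ = 12 + 4.9·5 = 36.5; e = 37.5 − 36.5 = 1
h=8: Ŝ = 12 + 4.9·8 = 51.2; e = 51.2 − 51.2 = 0
h=9: Ŝ = 12 + 4.9·9 = 56.1; e = 55.6 − 56.1 = -0.5
|e| > 0.75: h=5 (|e|=1) → 1

1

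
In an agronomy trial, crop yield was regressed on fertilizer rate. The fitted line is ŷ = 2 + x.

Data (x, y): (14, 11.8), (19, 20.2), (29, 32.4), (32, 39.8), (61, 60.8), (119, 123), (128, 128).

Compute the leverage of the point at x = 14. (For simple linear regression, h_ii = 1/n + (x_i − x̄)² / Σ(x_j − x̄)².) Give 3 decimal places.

x̄ = (14 + 19 + 29 + 32 + 61 + 119 + 128)/7 = 57.4286
Σ(x − x̄)² = 1886.04 + 1476.76 + 808.184 + 646.612 + 12.7551 + 3791.04 + 4980.33 = 13601.7
h = 1/7 + (-43.4286)²/13601.7 = 0.142857 + 0.138662 = 0.282

h = 0.282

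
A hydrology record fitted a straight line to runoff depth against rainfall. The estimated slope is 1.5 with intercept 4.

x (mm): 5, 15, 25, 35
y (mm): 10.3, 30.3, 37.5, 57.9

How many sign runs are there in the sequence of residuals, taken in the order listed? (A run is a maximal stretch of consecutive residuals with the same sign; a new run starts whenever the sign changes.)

x=5: ŷ = 4 + 1.5·5 = 11.5; e = 10.3 − 11.5 = -1.2
x=15: ŷ = 4 + 1.5·15 = 26.5; e = 30.3 − 26.5 = 3.8
x=25: ŷ = 4 + 1.5·25 = 41.5; e = 37.5 − 41.5 = -4
x=35: ŷ = 4 + 1.5·35 = 56.5; e = 57.9 − 56.5 = 1.4
Signs: − + − +
Runs: −×1, +×1, −×1, +×1 → 4

4 runs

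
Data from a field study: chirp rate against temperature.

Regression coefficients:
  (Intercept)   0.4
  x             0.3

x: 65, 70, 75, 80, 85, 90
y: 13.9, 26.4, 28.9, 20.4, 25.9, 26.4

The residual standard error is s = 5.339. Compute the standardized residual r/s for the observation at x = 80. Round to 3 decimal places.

ŷ = 0.4 + 0.3·80 = 24.4
r = 20.4 − 24.4 = -4
r/s = -4 / 5.339 = -0.749

-0.749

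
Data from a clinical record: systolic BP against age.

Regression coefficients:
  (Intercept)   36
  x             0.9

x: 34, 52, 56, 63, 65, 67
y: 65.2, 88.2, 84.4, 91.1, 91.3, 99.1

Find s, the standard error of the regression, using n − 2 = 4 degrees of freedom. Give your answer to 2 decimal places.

s = 3.73

x=34: ŷ = 36 + 0.9·34 = 66.6; r = 65.2 − 66.6 = -1.4
x=52: ŷ = 36 + 0.9·52 = 82.8; r = 88.2 − 82.8 = 5.4
x=56: ŷ = 36 + 0.9·56 = 86.4; r = 84.4 − 86.4 = -2
x=63: ŷ = 36 + 0.9·63 = 92.7; r = 91.1 − 92.7 = -1.6
x=65: ŷ = 36 + 0.9·65 = 94.5; r = 91.3 − 94.5 = -3.2
x=67: ŷ = 36 + 0.9·67 = 96.3; r = 99.1 − 96.3 = 2.8
SSE = 1.96 + 29.16 + 4 + 2.56 + 10.24 + 7.84 = 55.76
s = √(55.76/4) = √13.94 ≈ 3.73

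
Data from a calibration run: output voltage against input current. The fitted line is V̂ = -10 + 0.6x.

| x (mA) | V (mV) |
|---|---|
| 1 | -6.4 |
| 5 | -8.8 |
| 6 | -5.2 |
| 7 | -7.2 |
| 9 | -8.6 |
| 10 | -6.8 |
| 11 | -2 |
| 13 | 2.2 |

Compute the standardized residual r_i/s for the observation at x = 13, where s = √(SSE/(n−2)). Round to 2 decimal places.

1.38

x=1: V̂ = -10 + 0.6·1 = -9.4; r = -6.4 − (-9.4) = 3
x=5: V̂ = -10 + 0.6·5 = -7; r = -8.8 − (-7) = -1.8
x=6: V̂ = -10 + 0.6·6 = -6.4; r = -5.2 − (-6.4) = 1.2
x=7: V̂ = -10 + 0.6·7 = -5.8; r = -7.2 − (-5.8) = -1.4
x=9: V̂ = -10 + 0.6·9 = -4.6; r = -8.6 − (-4.6) = -4
x=10: V̂ = -10 + 0.6·10 = -4; r = -6.8 − (-4) = -2.8
x=11: V̂ = -10 + 0.6·11 = -3.4; r = -2 − (-3.4) = 1.4
x=13: V̂ = -10 + 0.6·13 = -2.2; r = 2.2 − (-2.2) = 4.4
SSE = 9 + 3.24 + 1.44 + 1.96 + 16 + 7.84 + 1.96 + 19.36 = 60.8
s = √(60.8/6) = 3.18329
r/s = 4.4 / 3.18329 = 1.38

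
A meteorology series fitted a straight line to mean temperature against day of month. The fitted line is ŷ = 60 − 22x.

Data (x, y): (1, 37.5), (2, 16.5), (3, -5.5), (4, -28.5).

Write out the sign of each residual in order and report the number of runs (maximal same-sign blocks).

x=1: ŷ = 60 − 22·1 = 38; e = 37.5 − 38 = -0.5
x=2: ŷ = 60 − 22·2 = 16; e = 16.5 − 16 = 0.5
x=3: ŷ = 60 − 22·3 = -6; e = -5.5 − (-6) = 0.5
x=4: ŷ = 60 − 22·4 = -28; e = -28.5 − (-28) = -0.5
Signs: − + + −
Runs: −×1, +×2, −×1 → 3

3 runs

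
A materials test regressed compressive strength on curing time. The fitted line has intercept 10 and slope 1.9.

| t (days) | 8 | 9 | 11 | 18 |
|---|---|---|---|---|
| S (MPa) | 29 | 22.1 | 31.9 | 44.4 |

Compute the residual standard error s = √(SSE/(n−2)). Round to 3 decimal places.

t=8: Ŝ = 10 + 1.9·8 = 25.2; e = 29 − 25.2 = 3.8
t=9: Ŝ = 10 + 1.9·9 = 27.1; e = 22.1 − 27.1 = -5
t=11: Ŝ = 10 + 1.9·11 = 30.9; e = 31.9 − 30.9 = 1
t=18: Ŝ = 10 + 1.9·18 = 44.2; e = 44.4 − 44.2 = 0.2
SSE = 14.44 + 25 + 1 + 0.04 = 40.48
s = √(40.48/2) = √20.24 ≈ 4.499

s = 4.499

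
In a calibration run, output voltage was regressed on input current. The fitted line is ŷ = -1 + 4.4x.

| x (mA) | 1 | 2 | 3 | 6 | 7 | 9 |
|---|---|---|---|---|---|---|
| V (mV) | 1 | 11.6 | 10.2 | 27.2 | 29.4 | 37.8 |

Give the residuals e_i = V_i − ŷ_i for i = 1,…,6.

-2.4, 3.8, -2, 1.8, -0.4, -0.8

x=1: ŷ = -1 + 4.4·1 = 3.4; e = 1 − 3.4 = -2.4
x=2: ŷ = -1 + 4.4·2 = 7.8; e = 11.6 − 7.8 = 3.8
x=3: ŷ = -1 + 4.4·3 = 12.2; e = 10.2 − 12.2 = -2
x=6: ŷ = -1 + 4.4·6 = 25.4; e = 27.2 − 25.4 = 1.8
x=7: ŷ = -1 + 4.4·7 = 29.8; e = 29.4 − 29.8 = -0.4
x=9: ŷ = -1 + 4.4·9 = 38.6; e = 37.8 − 38.6 = -0.8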